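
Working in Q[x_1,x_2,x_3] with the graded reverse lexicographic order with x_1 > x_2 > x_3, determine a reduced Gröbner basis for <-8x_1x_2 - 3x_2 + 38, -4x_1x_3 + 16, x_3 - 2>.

G = {x_1 - 2, x_2 - 2, x_3 - 2}

f_1 = -8x_1x_2 - 3x_2 + 38, LT = x_1x_2.
f_2 = -4x_1x_3 + 16, LT = x_1x_3.
f_3 = x_3 - 2, LT = x_3.

S(f_1,f_2): lcm = x_1x_2x_3. S = 3/8x_2x_3 + 4x_2 - 19/4x_3.
  reduce S modulo (f_1, f_2, f_3):
  remainder 19/4x_2 - 19/2 ≠ 0; add g_4 = 19/4x_2 - 19/2 to the basis.

S(f_2,f_3): lcm = x_1x_3. S = 2x_1 - 4.
  reduce S modulo (f_1, f_2, f_3, g_4):
  remainder 2x_1 - 4 ≠ 0; add g_5 = 2x_1 - 4 to the basis.

The other S-polynomials (S(f_1,f_3), S(f_1,g_4), S(f_2,g_4), S(f_3,g_4), S(f_1,g_5), S(f_2,g_5), S(f_3,g_5), S(g_4,g_5)) all reduce to 0 modulo the current basis, so we have a Gröbner basis.
Inter-reduce: drop elements whose leading term is divisible by another's, tail-reduce, and make monic.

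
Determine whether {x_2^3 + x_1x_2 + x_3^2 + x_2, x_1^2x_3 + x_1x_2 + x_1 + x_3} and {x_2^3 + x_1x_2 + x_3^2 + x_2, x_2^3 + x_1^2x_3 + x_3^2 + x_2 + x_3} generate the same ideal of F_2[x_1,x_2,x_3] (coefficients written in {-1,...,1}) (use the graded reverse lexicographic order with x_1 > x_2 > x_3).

Equality of ideals is decidable: compute both reduced Gröbner bases (unique for the ordering) and check whether they agree.
Buchberger on the first generating set:
f_1 = x_2^3 + x_1x_2 + x_3^2 + x_2, LT = x_2^3.
f_2 = x_1^2x_3 + x_1x_2 + x_1 + x_3, LT = x_1^2x_3.

S(f_1,f_2): leading monomials are coprime, so the S-polynomial reduces to 0 (Buchberger's first criterion).
Every S-polynomial of the final basis reduces to 0, so we have a Gröbner basis.
Inter-reduce: drop elements whose leading term is divisible by another's, tail-reduce, and make monic.
Reduced Gröbner basis: {x_2^3 + x_1x_2 + x_3^2 + x_2, x_1^2x_3 + x_1x_2 + x_1 + x_3}.

Buchberger on the second generating set:
h_1 = x_2^3 + x_1x_2 + x_3^2 + x_2, LT = x_2^3.
h_2 = x_2^3 + x_1^2x_3 + x_3^2 + x_2 + x_3, LT = x_2^3.

S(h_1,h_2): lcm = x_2^3. S = x_1^2x_3 + x_1x_2 + x_3.
  leading term x_1^2x_3: no divisor's leading term divides it; move x_1^2x_3 to the remainder.
  leading term x_1x_2: no divisor's leading term divides it; move x_1x_2 to the remainder.
  leading term x_3: no divisor's leading term divides it; move x_3 to the remainder.
  remainder x_1^2x_3 + x_1x_2 + x_3 ≠ 0; add k_3 = x_1^2x_3 + x_1x_2 + x_3 to the basis.

S(h_1,k_3): leading monomials are coprime, so the S-polynomial reduces to 0 (Buchberger's first criterion).
S(h_2,k_3): leading monomials are coprime, so the S-polynomial reduces to 0 (Buchberger's first criterion).
Every S-polynomial of the final basis reduces to 0, so we have a Gröbner basis.
Inter-reduce: drop elements whose leading term is divisible by another's, tail-reduce, and make monic.
Reduced Gröbner basis: {x_2^3 + x_1x_2 + x_3^2 + x_2, x_1^2x_3 + x_1x_2 + x_3}.

The bases are distinct; the ideals are different.

No, the ideals differ.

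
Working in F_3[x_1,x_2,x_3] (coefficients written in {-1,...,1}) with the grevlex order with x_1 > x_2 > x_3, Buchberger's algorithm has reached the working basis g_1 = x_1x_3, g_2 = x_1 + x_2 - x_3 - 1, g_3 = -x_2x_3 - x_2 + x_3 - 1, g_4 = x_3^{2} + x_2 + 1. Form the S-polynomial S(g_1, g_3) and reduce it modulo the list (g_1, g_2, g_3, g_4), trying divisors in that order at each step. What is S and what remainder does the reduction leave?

lcm(LM(g_1), LM(g_3)) = x_1x_2x_3.
S = (lcm/LT(g_1))·g_1 − (lcm/LT(g_3))·g_3 = -x_1x_2 + x_1x_3 - x_1.
Reduce S modulo (g_1, g_2, g_3, g_4) in that order:
  leading term x_1x_2: subtract (-x_2)·g_2 from -x_1x_2 + x_1x_3 - x_1 → x_2^{2} + x_1x_3 - x_2x_3 - x_1 - x_2
  leading term x_2^{2}: no divisor's leading term divides it; move x_2^{2} to the remainder.
  leading term x_1x_3: subtract (1)·g_1 from x_1x_3 - x_2x_3 - x_1 - x_2 → -x_2x_3 - x_1 - x_2
  leading term x_2x_3: subtract (1)·g_3 from -x_2x_3 - x_1 - x_2 → -x_1 - x_3 + 1
  leading term x_1: subtract (-1)·g_2 from -x_1 - x_3 + 1 → x_2 + x_3
  leading term x_2: no divisor's leading term divides it; move x_2 to the remainder.
  leading term x_3: no divisor's leading term divides it; move x_3 to the remainder.
The remainder x_2^{2} + x_2 + x_3 is nonzero, so it would be added as the next basis element.

S(g_1, g_3) = -x_1x_2 + x_1x_3 - x_1; remainder on division = x_2^{2} + x_2 + x_3.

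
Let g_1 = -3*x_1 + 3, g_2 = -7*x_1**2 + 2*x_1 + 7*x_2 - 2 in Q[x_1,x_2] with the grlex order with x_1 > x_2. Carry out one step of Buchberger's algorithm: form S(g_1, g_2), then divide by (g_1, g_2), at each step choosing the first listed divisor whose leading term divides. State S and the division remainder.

lcm(LM(g_1), LM(g_2)) = x_1**2.
S = (lcm/LT(g_1))·g_1 − (lcm/LT(g_2))·g_2 = -5/7*x_1 + x_2 - 2/7.
Reduce S modulo (g_1, g_2) in that order:
  leading term x_1: subtract (5/21)·g_1 from -5/7*x_1 + x_2 - 2/7 → x_2 - 1
  leading term x_2: no divisor's leading term divides it; move x_2 to the remainder.
  leading term 1: no divisor's leading term divides it; move -1 to the remainder.
The remainder x_2 - 1 is nonzero, so it would be added as the next basis element.
This is the inner loop of Buchberger's algorithm — each nonzero remainder becomes a new basis element.

S(g_1, g_2) = -5/7*x_1 + x_2 - 2/7; remainder on division = x_2 - 1.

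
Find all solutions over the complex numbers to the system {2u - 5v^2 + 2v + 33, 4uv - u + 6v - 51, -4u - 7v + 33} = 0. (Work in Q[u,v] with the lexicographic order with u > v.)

{(3, 3)}

Compute a lex Gröbner basis by Buchberger's algorithm.
f_1 = 2u - 5v^2 + 2v + 33, LT = u.
f_2 = 4uv - u + 6v - 51, LT = uv.
f_3 = -4u - 7v + 33, LT = u.

S(f_1,f_2): lcm = uv. S = 1/4u - 5/2v^3 + v^2 + 15v + 51/4.
  reduce S modulo (f_1, f_2, f_3):
  remainder -5/2v^3 + 13/8v^2 + 59/4v + 69/8 ≠ 0; add h_4 = -5/2v^3 + 13/8v^2 + 59/4v + 69/8 to the basis.

S(f_1,f_3): lcm = u. S = -5/2v^2 - 3/4v + 99/4.
  reduce S modulo (f_1, f_2, f_3, h_4):
  remainder -5/2v^2 - 3/4v + 99/4 ≠ 0; add h_5 = -5/2v^2 - 3/4v + 99/4 to the basis.

S(f_2,f_3): lcm = uv. S = -1/4u - 7/4v^2 + 39/4v - 51/4.
  reduce S modulo (f_1, f_2, f_3, h_4, h_5):
  remainder 857/80v - 2571/80 ≠ 0; add h_6 = 857/80v - 2571/80 to the basis.

The other S-polynomials (S(f_1,h_4), S(f_2,h_4), S(f_3,h_4), S(f_1,h_5), S(f_2,h_5), S(f_3,h_5), S(h_4,h_5), S(f_1,h_6), S(f_2,h_6), S(f_3,h_6), S(h_4,h_6), S(h_5,h_6)) all reduce to 0 modulo the current basis, so we have a Gröbner basis.
Inter-reduce: drop elements whose leading term is divisible by another's, tail-reduce, and make monic.
Reduced Gröbner basis: {u - 3, v - 3}.

From the last basis element, v - 3 = 0, so v takes values in {3}. Each choice, substituted upward through the basis, yields the corresponding point(s) of the solution set.
  v = 3: the earlier basis element becomes u - 3 = 0, giving u = 3 — point (3, 3).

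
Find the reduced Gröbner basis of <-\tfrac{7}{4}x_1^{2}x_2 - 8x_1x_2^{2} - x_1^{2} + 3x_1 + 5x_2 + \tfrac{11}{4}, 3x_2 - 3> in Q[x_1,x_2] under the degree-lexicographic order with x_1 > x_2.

G = {x_1^{2} + \tfrac{20}{11}x_1 - \tfrac{31}{11}, x_2 - 1}

f_1 = -\tfrac{7}{4}x_1^{2}x_2 - 8x_1x_2^{2} - x_1^{2} + 3x_1 + 5x_2 + \tfrac{11}{4}, LT = x_1^{2}x_2.
f_2 = 3x_2 - 3, LT = x_2.

S(f_1,f_2): lcm = x_1^{2}x_2. S = \tfrac{32}{7}x_1x_2^{2} + \tfrac{11}{7}x_1^{2} - \tfrac{12}{7}x_1 - \tfrac{20}{7}x_2 - \tfrac{11}{7}.
  reduce S modulo (f_1, f_2):
  remainder \tfrac{11}{7}x_1^{2} + \tfrac{20}{7}x_1 - \tfrac{31}{7} ≠ 0; add g_3 = \tfrac{11}{7}x_1^{2} + \tfrac{20}{7}x_1 - \tfrac{31}{7} to the basis.

The other S-polynomials (S(f_1,g_3), S(f_2,g_3)) all reduce to 0 modulo the current basis, so we have a Gröbner basis.
Inter-reduce: drop elements whose leading term is divisible by another's, tail-reduce, and make monic.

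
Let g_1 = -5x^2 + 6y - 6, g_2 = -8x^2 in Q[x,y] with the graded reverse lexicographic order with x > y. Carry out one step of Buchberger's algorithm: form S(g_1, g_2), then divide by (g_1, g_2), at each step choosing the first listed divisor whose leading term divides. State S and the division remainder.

lcm(LM(g_1), LM(g_2)) = x^2.
S = (lcm/LT(g_1))·g_1 − (lcm/LT(g_2))·g_2 = -6/5y + 6/5.
Reduce S modulo (g_1, g_2) in that order:
  leading term y: no divisor's leading term divides it; move -6/5y to the remainder.
  leading term 1: no divisor's leading term divides it; move 6/5 to the remainder.
The remainder -6/5y + 6/5 is nonzero, so it would be added as the next basis element.

S(g_1, g_2) = -6/5y + 6/5; remainder on division = -6/5y + 6/5.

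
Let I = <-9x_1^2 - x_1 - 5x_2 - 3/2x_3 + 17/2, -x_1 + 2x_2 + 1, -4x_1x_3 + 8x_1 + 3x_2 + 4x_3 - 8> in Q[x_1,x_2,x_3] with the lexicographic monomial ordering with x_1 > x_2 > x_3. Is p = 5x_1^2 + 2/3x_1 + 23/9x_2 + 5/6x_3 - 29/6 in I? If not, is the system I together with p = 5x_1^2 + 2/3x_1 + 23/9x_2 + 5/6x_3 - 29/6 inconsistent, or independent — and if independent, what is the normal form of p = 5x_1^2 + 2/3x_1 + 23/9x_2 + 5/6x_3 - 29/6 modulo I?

5x_1^2 + 2/3x_1 + 23/9x_2 + 5/6x_3 - 29/6 lies in I (it reduces to 0).

First compute the reduced Gröbner basis of I by Buchberger's algorithm.
f_1 = -9x_1^2 - x_1 - 5x_2 - 3/2x_3 + 17/2, LT = x_1^2.
f_2 = -x_1 + 2x_2 + 1, LT = x_1.
f_3 = -4x_1x_3 + 8x_1 + 3x_2 + 4x_3 - 8, LT = x_1x_3.

S(f_1,f_2): lcm = x_1^2. S = 2x_1x_2 + 10/9x_1 + 5/9x_2 + 1/6x_3 - 17/18.
  reduce S modulo (f_1, f_2, f_3):
  remainder 4x_2^2 + 43/9x_2 + 1/6x_3 + 1/6 ≠ 0; add h_4 = 4x_2^2 + 43/9x_2 + 1/6x_3 + 1/6 to the basis.

S(f_1,f_3): lcm = x_1^2x_3. S = 2x_1^2 + 3/4x_1x_2 + 10/9x_1x_3 - 2x_1 + 5/9x_2x_3 + 1/6x_3^2 - 17/18x_3.
  reduce S modulo (f_1, f_2, f_3, h_4):
  remainder 25/9x_2x_3 - 475/72x_2 + 1/6x_3^2 - 11/48x_3 - 19/48 ≠ 0; add h_5 = 25/9x_2x_3 - 475/72x_2 + 1/6x_3^2 - 11/48x_3 - 19/48 to the basis.

S(f_2,f_3): lcm = x_1x_3. S = 2x_1 - 2x_2x_3 + 3/4x_2 - 2.
  reduce S modulo (f_1, f_2, f_3, h_4, h_5):
  remainder 3/25x_3^2 - 33/200x_3 - 57/200 ≠ 0; add h_6 = 3/25x_3^2 - 33/200x_3 - 57/200 to the basis.

The other S-polynomials (S(f_1,h_4), S(f_2,h_4), S(f_3,h_4), S(f_1,h_5), S(f_2,h_5), S(f_3,h_5), S(h_4,h_5), S(f_1,h_6), S(f_2,h_6), S(f_3,h_6), S(h_4,h_6), S(h_5,h_6)) all reduce to 0 modulo the current basis, so we have a Gröbner basis.
Inter-reduce: drop elements whose leading term is divisible by another's, tail-reduce, and make monic.
Reduced Gröbner basis: {x_1 - 2x_2 - 1, x_2^2 + 43/36x_2 + 1/24x_3 + 1/24, x_2x_3 - 19/8x_2, x_3^2 - 11/8x_3 - 19/8}.
Label its elements g_1 = x_1 - 2x_2 - 1, g_2 = x_2^2 + 43/36x_2 + 1/24x_3 + 1/24, g_3 = x_2x_3 - 19/8x_2, g_4 = x_3^2 - 11/8x_3 - 19/8.

Reduce p = 5x_1^2 + 2/3x_1 + 23/9x_2 + 5/6x_3 - 29/6 modulo G:
  leading term x_1^2: subtract (5x_1)·g_1 from 5x_1^2 + 2/3x_1 + 23/9x_2 + 5/6x_3 - 29/6 → 10x_1x_2 + 17/3x_1 + 23/9x_2 + 5/6x_3 - 29/6
  leading term x_1x_2: subtract (10x_2)·g_1 from 10x_1x_2 + 17/3x_1 + 23/9x_2 + 5/6x_3 - 29/6 → 17/3x_1 + 20x_2^2 + 113/9x_2 + 5/6x_3 - 29/6
  leading term x_1: subtract (17/3)·g_1 from 17/3x_1 + 20x_2^2 + 113/9x_2 + 5/6x_3 - 29/6 → 20x_2^2 + 215/9x_2 + 5/6x_3 + 5/6
  leading term x_2^2: subtract (20)·g_2 from 20x_2^2 + 215/9x_2 + 5/6x_3 + 5/6 → 0
  normal form = 0.
Since the normal form is 0, p ∈ I.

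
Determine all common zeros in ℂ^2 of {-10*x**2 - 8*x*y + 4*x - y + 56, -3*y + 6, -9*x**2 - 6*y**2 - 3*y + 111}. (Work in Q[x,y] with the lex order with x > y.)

{(-3, 2)}

Compute a lex Gröbner basis by Buchberger's algorithm.
f_1 = -10*x**2 - 8*x*y + 4*x - y + 56, LT = x**2.
f_2 = -3*y + 6, LT = y.
f_3 = -9*x**2 - 6*y**2 - 3*y + 111, LT = x**2.

S(f_1,f_2): leading monomials are coprime, so the S-polynomial reduces to 0 (Buchberger's first criterion).
S(f_1,f_3): lcm = x**2. S = 4/5*x*y - 2/5*x - 2/3*y**2 - 7/30*y + 101/15.
  leading term x*y: subtract (-4/15*x)·f_2 from 4/5*x*y - 2/5*x - 2/3*y**2 - 7/30*y + 101/15 → 6/5*x - 2/3*y**2 - 7/30*y + 101/15
  leading term x: no divisor's leading term divides it; move 6/5*x to the remainder.
  leading term y**2: subtract (2/9*y)·f_2 from -2/3*y**2 - 7/30*y + 101/15 → -47/30*y + 101/15
  leading term y: subtract (47/90)·f_2 from -47/30*y + 101/15 → 18/5
  leading term 1: no divisor's leading term divides it; move 18/5 to the remainder.
  remainder 6/5*x + 18/5 ≠ 0; add h_4 = 6/5*x + 18/5 to the basis.

S(f_2,f_3): leading monomials are coprime, so the S-polynomial reduces to 0 (Buchberger's first criterion).
S(f_1,h_4): lcm = x**2. S = 4/5*x*y - 17/5*x + 1/10*y - 28/5.
  leading term x*y: subtract (-4/15*x)·f_2 from 4/5*x*y - 17/5*x + 1/10*y - 28/5 → -9/5*x + 1/10*y - 28/5
  leading term x: subtract (-3/2)·h_4 from -9/5*x + 1/10*y - 28/5 → 1/10*y - 1/5
  leading term y: subtract (-1/30)·f_2 from 1/10*y - 1/5 → 0
  remainder 0.

S(f_2,h_4): leading monomials are coprime, so the S-polynomial reduces to 0 (Buchberger's first criterion).
S(f_3,h_4): lcm = x**2. S = -3*x + 2/3*y**2 + 1/3*y - 37/3.
  leading term x: subtract (-5/2)·h_4 from -3*x + 2/3*y**2 + 1/3*y - 37/3 → 2/3*y**2 + 1/3*y - 10/3
  leading term y**2: subtract (-2/9*y)·f_2 from 2/3*y**2 + 1/3*y - 10/3 → 5/3*y - 10/3
  leading term y: subtract (-5/9)·f_2 from 5/3*y - 10/3 → 0
  remainder 0.

Every S-polynomial of the final basis reduces to 0, so we have a Gröbner basis.
Inter-reduce: drop elements whose leading term is divisible by another's, tail-reduce, and make monic.
Reduced Gröbner basis: {x + 3, y - 2}.

Since the basis is lex-ordered, y - 2 is univariate in y. Its roots are {2}. Back-substituting each root into the other basis elements fixes the other coordinates.
  y = 2: the earlier basis element becomes x + 3 = 0, giving x = -3 — point (-3, 2).
Substituting each solution back into the original system confirms all equations vanish.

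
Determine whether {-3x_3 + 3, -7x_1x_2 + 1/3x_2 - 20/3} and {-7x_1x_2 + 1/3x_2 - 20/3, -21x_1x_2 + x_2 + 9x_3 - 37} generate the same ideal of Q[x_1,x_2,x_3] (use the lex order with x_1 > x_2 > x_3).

Since reduced Gröbner bases are canonical representatives of ideals under a given ordering, it suffices to compute and compare them.
Buchberger on the first generating set:
f_1 = -3x_3 + 3, LT = x_3.
f_2 = -7x_1x_2 + 1/3x_2 - 20/3, LT = x_1x_2.

S(f_1,f_2): leading monomials are coprime, so the S-polynomial reduces to 0 (Buchberger's first criterion).
Every S-polynomial of the final basis reduces to 0, so we have a Gröbner basis.
Inter-reduce: drop elements whose leading term is divisible by another's, tail-reduce, and make monic.
Reduced Gröbner basis: {x_1x_2 - 1/21x_2 + 20/21, x_3 - 1}.

Buchberger on the second generating set:
h_1 = -7x_1x_2 + 1/3x_2 - 20/3, LT = x_1x_2.
h_2 = -21x_1x_2 + x_2 + 9x_3 - 37, LT = x_1x_2.

S(h_1,h_2): lcm = x_1x_2. S = 3/7x_3 - 17/21.
  leading term x_3: no divisor's leading term divides it; move 3/7x_3 to the remainder.
  leading term 1: no divisor's leading term divides it; move -17/21 to the remainder.
  remainder 3/7x_3 - 17/21 ≠ 0; add k_3 = 3/7x_3 - 17/21 to the basis.

S(h_1,k_3): leading monomials are coprime, so the S-polynomial reduces to 0 (Buchberger's first criterion).
S(h_2,k_3): leading monomials are coprime, so the S-polynomial reduces to 0 (Buchberger's first criterion).
Every S-polynomial of the final basis reduces to 0, so we have a Gröbner basis.
Inter-reduce: drop elements whose leading term is divisible by another's, tail-reduce, and make monic.
Reduced Gröbner basis: {x_1x_2 - 1/21x_2 + 20/21, x_3 - 17/9}.

Since the reduced bases disagree, the two ideals are not the same.

No, the ideals differ.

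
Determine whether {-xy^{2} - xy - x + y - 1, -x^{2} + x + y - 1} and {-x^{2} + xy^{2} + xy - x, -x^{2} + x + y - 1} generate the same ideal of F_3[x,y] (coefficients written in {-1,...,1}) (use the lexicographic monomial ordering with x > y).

Yes, the ideals are equal.

Two ideals are equal iff their reduced Gröbner bases coincide (the reduced basis is unique for a fixed ordering).
Buchberger on the first generating set:
f_1 = -xy^{2} - xy - x + y - 1, LT = xy^{2}.
f_2 = -x^{2} + x + y - 1, LT = x^{2}.

S(f_1,f_2): lcm = x^{2}y^{2}. S = x^{2}y + x^{2} + xy^{2} - xy + x + y^{3} - y^{2}.
  leading term x^{2}y: subtract (-y)·f_2 from x^{2}y + x^{2} + xy^{2} - xy + x + y^{3} - y^{2} → x^{2} + xy^{2} + x + y^{3} - y
  leading term x^{2}: subtract (-1)·f_2 from x^{2} + xy^{2} + x + y^{3} - y → xy^{2} - x + y^{3} - 1
  leading term xy^{2}: subtract (-1)·f_1 from xy^{2} - x + y^{3} - 1 → -xy + x + y^{3} + y + 1
  leading term xy: no divisor's leading term divides it; move -xy to the remainder.
  leading term x: no divisor's leading term divides it; move x to the remainder.
  leading term y^{3}: no divisor's leading term divides it; move y^{3} to the remainder.
  leading term y: no divisor's leading term divides it; move y to the remainder.
  leading term 1: no divisor's leading term divides it; move 1 to the remainder.
  remainder -xy + x + y^{3} + y + 1 ≠ 0; add g_3 = -xy + x + y^{3} + y + 1 to the basis.

S(f_1,g_3): lcm = xy^{2}. S = -xy + x + y^{4} + y^{2} + 1.
  leading term xy: subtract (1)·g_3 from -xy + x + y^{4} + y^{2} + 1 → y^{4} - y^{3} + y^{2} - y
  leading term y^{4}: no divisor's leading term divides it; move y^{4} to the remainder.
  leading term y^{3}: no divisor's leading term divides it; move -y^{3} to the remainder.
  leading term y^{2}: no divisor's leading term divides it; move y^{2} to the remainder.
  leading term y: no divisor's leading term divides it; move -y to the remainder.
  remainder y^{4} - y^{3} + y^{2} - y ≠ 0; add g_4 = y^{4} - y^{3} + y^{2} - y to the basis.

The other S-polynomials (S(f_2,g_3), S(f_1,g_4), S(f_2,g_4), S(g_3,g_4)) all reduce to 0 modulo the current basis, so we have a Gröbner basis.
Inter-reduce: drop elements whose leading term is divisible by another's, tail-reduce, and make monic.
Reduced Gröbner basis: {x^{2} - x - y + 1, xy - x - y^{3} - y - 1, y^{4} - y^{3} + y^{2} - y}.

Buchberger on the second generating set:
h_1 = -x^{2} + xy^{2} + xy - x, LT = x^{2}.
h_2 = -x^{2} + x + y - 1, LT = x^{2}.

S(h_1,h_2): lcm = x^{2}. S = -xy^{2} - xy - x + y - 1.
  leading term xy^{2}: no divisor's leading term divides it; move -xy^{2} to the remainder.
  leading term xy: no divisor's leading term divides it; move -xy to the remainder.
  leading term x: no divisor's leading term divides it; move -x to the remainder.
  leading term y: no divisor's leading term divides it; move y to the remainder.
  leading term 1: no divisor's leading term divides it; move -1 to the remainder.
  remainder -xy^{2} - xy - x + y - 1 ≠ 0; add k_3 = -xy^{2} - xy - x + y - 1 to the basis.

S(h_1,k_3): lcm = x^{2}y^{2}. S = -x^{2}y - x^{2} - xy^{4} - xy^{3} + xy^{2} + xy - x.
  leading term x^{2}y: subtract (y)·h_1 from -x^{2}y - x^{2} - xy^{4} - xy^{3} + xy^{2} + xy - x → -x^{2} - xy^{4} + xy^{3} - xy - x
  leading term x^{2}: subtract (1)·h_1 from -x^{2} - xy^{4} + xy^{3} - xy - x → -xy^{4} + xy^{3} - xy^{2} + xy
  leading term xy^{4}: subtract (y^{2})·k_3 from -xy^{4} + xy^{3} - xy^{2} + xy → -xy^{3} + xy - y^{3} + y^{2}
  leading term xy^{3}: subtract (y)·k_3 from -xy^{3} + xy - y^{3} + y^{2} → xy^{2} - xy - y^{3} + y
  leading term xy^{2}: subtract (-1)·k_3 from xy^{2} - xy - y^{3} + y → xy - x - y^{3} - y - 1
  leading term xy: no divisor's leading term divides it; move xy to the remainder.
  leading term x: no divisor's leading term divides it; move -x to the remainder.
  leading term y^{3}: no divisor's leading term divides it; move -y^{3} to the remainder.
  leading term y: no divisor's leading term divides it; move -y to the remainder.
  leading term 1: no divisor's leading term divides it; move -1 to the remainder.
  remainder xy - x - y^{3} - y - 1 ≠ 0; add k_4 = xy - x - y^{3} - y - 1 to the basis.

S(k_3,k_4): lcm = xy^{2}. S = -xy + x + y^{4} + y^{2} + 1.
  leading term xy: subtract (-1)·k_4 from -xy + x + y^{4} + y^{2} + 1 → y^{4} - y^{3} + y^{2} - y
  leading term y^{4}: no divisor's leading term divides it; move y^{4} to the remainder.
  leading term y^{3}: no divisor's leading term divides it; move -y^{3} to the remainder.
  leading term y^{2}: no divisor's leading term divides it; move y^{2} to the remainder.
  leading term y: no divisor's leading term divides it; move -y to the remainder.
  remainder y^{4} - y^{3} + y^{2} - y ≠ 0; add k_5 = y^{4} - y^{3} + y^{2} - y to the basis.

The other S-polynomials (S(h_2,k_3), S(h_1,k_4), S(h_2,k_4), S(h_1,k_5), S(h_2,k_5), S(k_3,k_5), S(k_4,k_5)) all reduce to 0 modulo the current basis, so we have a Gröbner basis.
Inter-reduce: drop elements whose leading term is divisible by another's, tail-reduce, and make monic.
Reduced Gröbner basis: {x^{2} - x - y + 1, xy - x - y^{3} - y - 1, y^{4} - y^{3} + y^{2} - y}.

Same reduced basis, so the two generating sets span the same ideal.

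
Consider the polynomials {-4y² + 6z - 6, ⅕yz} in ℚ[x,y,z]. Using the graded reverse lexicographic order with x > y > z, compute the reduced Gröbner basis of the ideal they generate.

G = {y² - 3/2z + 3/2, yz, z² - z}

f_1 = -4y² + 6z - 6, LT = y².
f_2 = ⅕yz, LT = yz.

S(f_1,f_2): lcm = y²z. S = -3/2z² + 3/2z.
  leading term z²: no divisor's leading term divides it; move -3/2z² to the remainder.
  leading term z: no divisor's leading term divides it; move 3/2z to the remainder.
  remainder -3/2z² + 3/2z ≠ 0; add g_3 = -3/2z² + 3/2z to the basis.

S(f_1,g_3): leading monomials are coprime, so the S-polynomial reduces to 0 (Buchberger's first criterion).
S(f_2,g_3): lcm = yz². S = yz.
  leading term yz: subtract (5)·f_2 from yz → 0
  remainder 0.

Every S-polynomial of the final basis reduces to 0, so we have a Gröbner basis.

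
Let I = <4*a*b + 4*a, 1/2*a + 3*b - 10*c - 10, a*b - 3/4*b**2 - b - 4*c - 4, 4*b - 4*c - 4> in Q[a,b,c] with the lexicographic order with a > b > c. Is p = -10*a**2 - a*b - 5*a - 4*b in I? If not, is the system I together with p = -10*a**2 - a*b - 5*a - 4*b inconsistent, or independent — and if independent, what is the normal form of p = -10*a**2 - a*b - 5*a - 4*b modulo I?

First compute the reduced Gröbner basis of I by Buchberger's algorithm.
f_1 = 4*a*b + 4*a, LT = a*b.
f_2 = 1/2*a + 3*b - 10*c - 10, LT = a.
f_3 = a*b - 3/4*b**2 - b - 4*c - 4, LT = a*b.
f_4 = 4*b - 4*c - 4, LT = b.

S(f_1,f_2): lcm = a*b. S = a - 6*b**2 + 20*b*c + 20*b.
  leading term a: subtract (2)·f_2 from a - 6*b**2 + 20*b*c + 20*b → -6*b**2 + 20*b*c + 14*b + 20*c + 20
  leading term b**2: subtract (-3/2*b)·f_4 from -6*b**2 + 20*b*c + 14*b + 20*c + 20 → 14*b*c + 8*b + 20*c + 20
  leading term b*c: subtract (7/2*c)·f_4 from 14*b*c + 8*b + 20*c + 20 → 8*b + 14*c**2 + 34*c + 20
  leading term b: subtract (2)·f_4 from 8*b + 14*c**2 + 34*c + 20 → 14*c**2 + 42*c + 28
  leading term c**2: no divisor's leading term divides it; move 14*c**2 to the remainder.
  leading term c: no divisor's leading term divides it; move 42*c to the remainder.
  leading term 1: no divisor's leading term divides it; move 28 to the remainder.
  remainder 14*c**2 + 42*c + 28 ≠ 0; add h_5 = 14*c**2 + 42*c + 28 to the basis.

S(f_1,f_3): lcm = a*b. S = a + 3/4*b**2 + b + 4*c + 4.
  leading term a: subtract (2)·f_2 from a + 3/4*b**2 + b + 4*c + 4 → 3/4*b**2 - 5*b + 24*c + 24
  leading term b**2: subtract (3/16*b)·f_4 from 3/4*b**2 - 5*b + 24*c + 24 → 3/4*b*c - 17/4*b + 24*c + 24
  leading term b*c: subtract (3/16*c)·f_4 from 3/4*b*c - 17/4*b + 24*c + 24 → -17/4*b + 3/4*c**2 + 99/4*c + 24
  leading term b: subtract (-17/16)·f_4 from -17/4*b + 3/4*c**2 + 99/4*c + 24 → 3/4*c**2 + 41/2*c + 79/4
  leading term c**2: subtract (3/56)·h_5 from 3/4*c**2 + 41/2*c + 79/4 → 73/4*c + 73/4
  leading term c: no divisor's leading term divides it; move 73/4*c to the remainder.
  leading term 1: no divisor's leading term divides it; move 73/4 to the remainder.
  remainder 73/4*c + 73/4 ≠ 0; add h_6 = 73/4*c + 73/4 to the basis.

S(f_1,f_4): lcm = a*b. S = a*c + 2*a.
  leading term a*c: subtract (2*c)·f_2 from a*c + 2*a → 2*a - 6*b*c + 20*c**2 + 20*c
  leading term a: subtract (4)·f_2 from 2*a - 6*b*c + 20*c**2 + 20*c → -6*b*c - 12*b + 20*c**2 + 60*c + 40
  leading term b*c: subtract (-3/2*c)·f_4 from -6*b*c - 12*b + 20*c**2 + 60*c + 40 → -12*b + 14*c**2 + 54*c + 40
  leading term b: subtract (-3)·f_4 from -12*b + 14*c**2 + 54*c + 40 → 14*c**2 + 42*c + 28
  leading term c**2: subtract (1)·h_5 from 14*c**2 + 42*c + 28 → 0
  remainder 0.

S(f_2,f_3): lcm = a*b. S = 27/4*b**2 - 20*b*c - 19*b + 4*c + 4.
  leading term b**2: subtract (27/16*b)·f_4 from 27/4*b**2 - 20*b*c - 19*b + 4*c + 4 → -53/4*b*c - 49/4*b + 4*c + 4
  leading term b*c: subtract (-53/16*c)·f_4 from -53/4*b*c - 49/4*b + 4*c + 4 → -49/4*b - 53/4*c**2 - 37/4*c + 4
  leading term b: subtract (-49/16)·f_4 from -49/4*b - 53/4*c**2 - 37/4*c + 4 → -53/4*c**2 - 43/2*c - 33/4
  leading term c**2: subtract (-53/56)·h_5 from -53/4*c**2 - 43/2*c - 33/4 → 73/4*c + 73/4
  leading term c: subtract (1)·h_6 from 73/4*c + 73/4 → 0
  remainder 0.

S(f_2,f_4): leading monomials are coprime, so the S-polynomial reduces to 0 (Buchberger's first criterion).
S(f_3,f_4): lcm = a*b. S = a*c + a - 3/4*b**2 - b - 4*c - 4.
  leading term a*c: subtract (2*c)·f_2 from a*c + a - 3/4*b**2 - b - 4*c - 4 → a - 3/4*b**2 - 6*b*c - b + 20*c**2 + 16*c - 4
  leading term a: subtract (2)·f_2 from a - 3/4*b**2 - 6*b*c - b + 20*c**2 + 16*c - 4 → -3/4*b**2 - 6*b*c - 7*b + 20*c**2 + 36*c + 16
  leading term b**2: subtract (-3/16*b)·f_4 from -3/4*b**2 - 6*b*c - 7*b + 20*c**2 + 36*c + 16 → -27/4*b*c - 31/4*b + 20*c**2 + 36*c + 16
  leading term b*c: subtract (-27/16*c)·f_4 from -27/4*b*c - 31/4*b + 20*c**2 + 36*c + 16 → -31/4*b + 53/4*c**2 + 117/4*c + 16
  leading term b: subtract (-31/16)·f_4 from -31/4*b + 53/4*c**2 + 117/4*c + 16 → 53/4*c**2 + 43/2*c + 33/4
  leading term c**2: subtract (53/56)·h_5 from 53/4*c**2 + 43/2*c + 33/4 → -73/4*c - 73/4
  leading term c: subtract (-1)·h_6 from -73/4*c - 73/4 → 0
  remainder 0.

S(f_1,h_5): leading monomials are coprime, so the S-polynomial reduces to 0 (Buchberger's first criterion).
S(f_2,h_5): leading monomials are coprime, so the S-polynomial reduces to 0 (Buchberger's first criterion).
S(f_3,h_5): leading monomials are coprime, so the S-polynomial reduces to 0 (Buchberger's first criterion).
S(f_4,h_5): leading monomials are coprime, so the S-polynomial reduces to 0 (Buchberger's first criterion).
S(f_1,h_6): leading monomials are coprime, so the S-polynomial reduces to 0 (Buchberger's first criterion).
S(f_2,h_6): leading monomials are coprime, so the S-polynomial reduces to 0 (Buchberger's first criterion).
S(f_3,h_6): leading monomials are coprime, so the S-polynomial reduces to 0 (Buchberger's first criterion).
S(f_4,h_6): leading monomials are coprime, so the S-polynomial reduces to 0 (Buchberger's first criterion).
S(h_5,h_6): lcm = c**2. S = 2*c + 2.
  leading term c: subtract (8/73)·h_6 from 2*c + 2 → 0
  remainder 0.

Every S-polynomial of the final basis reduces to 0, so we have a Gröbner basis.
Inter-reduce: drop elements whose leading term is divisible by another's, tail-reduce, and make monic.
Reduced Gröbner basis: {a, b, c + 1}.
Label its elements g_1 = a, g_2 = b, g_3 = c + 1.

Reduce p = -10*a**2 - a*b - 5*a - 4*b modulo G:
  leading term a**2: subtract (-10*a)·g_1 from -10*a**2 - a*b - 5*a - 4*b → -a*b - 5*a - 4*b
  leading term a*b: subtract (-b)·g_1 from -a*b - 5*a - 4*b → -5*a - 4*b
  leading term a: subtract (-5)·g_1 from -5*a - 4*b → -4*b
  leading term b: subtract (-4)·g_2 from -4*b → 0
  normal form = 0.
Since the normal form is 0, p ∈ I.

-10*a**2 - a*b - 5*a - 4*b lies in I (it reduces to 0).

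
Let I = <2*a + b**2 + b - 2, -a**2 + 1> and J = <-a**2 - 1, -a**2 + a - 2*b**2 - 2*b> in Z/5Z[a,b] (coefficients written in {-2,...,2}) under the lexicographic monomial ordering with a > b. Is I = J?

Since reduced Gröbner bases are canonical representatives of ideals under a given ordering, it suffices to compute and compare them.
Buchberger on the first generating set:
f_1 = 2*a + b**2 + b - 2, LT = a.
f_2 = -a**2 + 1, LT = a**2.

S(f_1,f_2): lcm = a**2. S = -2*a*b**2 - 2*a*b - a + 1.
  leading term a*b**2: subtract (-b**2)·f_1 from -2*a*b**2 - 2*a*b - a + 1 → -2*a*b - a + b**4 + b**3 - 2*b**2 + 1
  leading term a*b: subtract (-b)·f_1 from -2*a*b - a + b**4 + b**3 - 2*b**2 + 1 → -a + b**4 + 2*b**3 - b**2 - 2*b + 1
  leading term a: subtract (2)·f_1 from -a + b**4 + 2*b**3 - b**2 - 2*b + 1 → b**4 + 2*b**3 + 2*b**2 + b
  leading term b**4: no divisor's leading term divides it; move b**4 to the remainder.
  leading term b**3: no divisor's leading term divides it; move 2*b**3 to the remainder.
  leading term b**2: no divisor's leading term divides it; move 2*b**2 to the remainder.
  leading term b: no divisor's leading term divides it; move b to the remainder.
  remainder b**4 + 2*b**3 + 2*b**2 + b ≠ 0; add g_3 = b**4 + 2*b**3 + 2*b**2 + b to the basis.

S(f_1,g_3): leading monomials are coprime, so the S-polynomial reduces to 0 (Buchberger's first criterion).
S(f_2,g_3): leading monomials are coprime, so the S-polynomial reduces to 0 (Buchberger's first criterion).
Every S-polynomial of the final basis reduces to 0, so we have a Gröbner basis.
Inter-reduce: drop elements whose leading term is divisible by another's, tail-reduce, and make monic.
Reduced Gröbner basis: {a - 2*b**2 - 2*b - 1, b**4 + 2*b**3 + 2*b**2 + b}.

Buchberger on the second generating set:
h_1 = -a**2 - 1, LT = a**2.
h_2 = -a**2 + a - 2*b**2 - 2*b, LT = a**2.

S(h_1,h_2): lcm = a**2. S = a - 2*b**2 - 2*b + 1.
  leading term a: no divisor's leading term divides it; move a to the remainder.
  leading term b**2: no divisor's leading term divides it; move -2*b**2 to the remainder.
  leading term b: no divisor's leading term divides it; move -2*b to the remainder.
  leading term 1: no divisor's leading term divides it; move 1 to the remainder.
  remainder a - 2*b**2 - 2*b + 1 ≠ 0; add k_3 = a - 2*b**2 - 2*b + 1 to the basis.

S(h_1,k_3): lcm = a**2. S = 2*a*b**2 + 2*a*b - a + 1.
  leading term a*b**2: subtract (2*b**2)·k_3 from 2*a*b**2 + 2*a*b - a + 1 → 2*a*b - a - b**4 - b**3 - 2*b**2 + 1
  leading term a*b: subtract (2*b)·k_3 from 2*a*b - a - b**4 - b**3 - 2*b**2 + 1 → -a - b**4 - 2*b**3 + 2*b**2 - 2*b + 1
  leading term a: subtract (-1)·k_3 from -a - b**4 - 2*b**3 + 2*b**2 - 2*b + 1 → -b**4 - 2*b**3 + b + 2
  leading term b**4: no divisor's leading term divides it; move -b**4 to the remainder.
  leading term b**3: no divisor's leading term divides it; move -2*b**3 to the remainder.
  leading term b: no divisor's leading term divides it; move b to the remainder.
  leading term 1: no divisor's leading term divides it; move 2 to the remainder.
  remainder -b**4 - 2*b**3 + b + 2 ≠ 0; add k_4 = -b**4 - 2*b**3 + b + 2 to the basis.

S(h_2,k_3): lcm = a**2. S = 2*a*b**2 + 2*a*b - 2*a + 2*b**2 + 2*b.
  leading term a*b**2: subtract (2*b**2)·k_3 from 2*a*b**2 + 2*a*b - 2*a + 2*b**2 + 2*b → 2*a*b - 2*a - b**4 - b**3 + 2*b
  leading term a*b: subtract (2*b)·k_3 from 2*a*b - 2*a - b**4 - b**3 + 2*b → -2*a - b**4 - 2*b**3 - b**2
  leading term a: subtract (-2)·k_3 from -2*a - b**4 - 2*b**3 - b**2 → -b**4 - 2*b**3 + b + 2
  leading term b**4: subtract (1)·k_4 from -b**4 - 2*b**3 + b + 2 → 0
  remainder 0.

S(h_1,k_4): leading monomials are coprime, so the S-polynomial reduces to 0 (Buchberger's first criterion).
S(h_2,k_4): leading monomials are coprime, so the S-polynomial reduces to 0 (Buchberger's first criterion).
S(k_3,k_4): leading monomials are coprime, so the S-polynomial reduces to 0 (Buchberger's first criterion).
Every S-polynomial of the final basis reduces to 0, so we have a Gröbner basis.
Inter-reduce: drop elements whose leading term is divisible by another's, tail-reduce, and make monic.
Reduced Gröbner basis: {a - 2*b**2 - 2*b + 1, b**4 + 2*b**3 - b - 2}.

Since the reduced bases disagree, the two ideals are not the same.

No, the ideals differ.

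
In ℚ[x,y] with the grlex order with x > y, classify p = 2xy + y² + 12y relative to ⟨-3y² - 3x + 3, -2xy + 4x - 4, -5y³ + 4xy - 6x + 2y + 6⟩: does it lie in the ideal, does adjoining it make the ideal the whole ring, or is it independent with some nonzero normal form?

First compute the reduced Gröbner basis of I by Buchberger's algorithm.
f_1 = -3y² - 3x + 3, LT = y².
f_2 = -2xy + 4x - 4, LT = xy.
f_3 = -5y³ + 4xy - 6x + 2y + 6, LT = y³.

S(f_1,f_2): lcm = xy². S = x² + 2xy - x - 2y.
  reduce S modulo (f_1, f_2, f_3):
  remainder x² + 3x - 2y - 4 ≠ 0; add h_4 = x² + 3x - 2y - 4 to the basis.

S(f_1,f_3): lcm = y³. S = 9/5xy - 6/5x - ⅗y + 6/5.
  reduce S modulo (f_1, f_2, f_3, h_4):
  remainder 12/5x - ⅗y - 12/5 ≠ 0; add h_5 = 12/5x - ⅗y - 12/5 to the basis.

S(f_2,f_3): lcm = xy³. S = ⅘x²y - 2xy² - 6/5x² + ⅖xy + 2y² + 6/5x.
  reduce S modulo (f_1, f_2, f_3, h_4, h_5):
  remainder 21/10y ≠ 0; add h_6 = 21/10y to the basis.

The other S-polynomials (S(f_1,h_4), S(f_2,h_4), S(f_3,h_4), S(f_1,h_5), S(f_2,h_5), S(f_3,h_5), S(h_4,h_5), S(f_1,h_6), S(f_2,h_6), S(f_3,h_6), S(h_4,h_6), S(h_5,h_6)) all reduce to 0 modulo the current basis, so we have a Gröbner basis.
Inter-reduce: drop elements whose leading term is divisible by another's, tail-reduce, and make monic.
Reduced Gröbner basis: {x - 1, y}.
Label its elements g_1 = x - 1, g_2 = y.

Reduce p = 2xy + y² + 12y modulo G:
  leading term xy: subtract (2y)·g_1 from 2xy + y² + 12y → y² + 14y
  leading term y²: subtract (y)·g_2 from y² + 14y → 14y
  leading term y: subtract (14)·g_2 from 14y → 0
  normal form = 0.
Since the normal form is 0, p ∈ I.

2xy + y² + 12y lies in I (it reduces to 0).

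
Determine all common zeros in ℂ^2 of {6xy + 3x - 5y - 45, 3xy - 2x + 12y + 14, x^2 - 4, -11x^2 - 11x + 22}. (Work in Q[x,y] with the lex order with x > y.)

Compute a lex Gröbner basis by Buchberger's algorithm.
f_1 = 6xy + 3x - 5y - 45, LT = xy.
f_2 = 3xy - 2x + 12y + 14, LT = xy.
f_3 = x^2 - 4, LT = x^2.
f_4 = -11x^2 - 11x + 22, LT = x^2.

S(f_1,f_2): lcm = xy. S = 7/6x - 29/6y - 73/6.
  leading term x: no divisor's leading term divides it; move 7/6x to the remainder.
  leading term y: no divisor's leading term divides it; move -29/6y to the remainder.
  leading term 1: no divisor's leading term divides it; move -73/6 to the remainder.
  remainder 7/6x - 29/6y - 73/6 ≠ 0; add h_5 = 7/6x - 29/6y - 73/6 to the basis.

S(f_1,f_3): lcm = x^2y. S = 1/2x^2 - 5/6xy - 15/2x + 4y.
  leading term x^2: subtract (1/2)·f_3 from 1/2x^2 - 5/6xy - 15/2x + 4y → -5/6xy - 15/2x + 4y + 2
  leading term xy: subtract (-5/36)·f_1 from -5/6xy - 15/2x + 4y + 2 → -85/12x + 119/36y - 17/4
  leading term x: subtract (-85/14)·h_5 from -85/12x + 119/36y - 17/4 → -3281/126y - 3281/42
  leading term y: no divisor's leading term divides it; move -3281/126y to the remainder.
  leading term 1: no divisor's leading term divides it; move -3281/42 to the remainder.
  remainder -3281/126y - 3281/42 ≠ 0; add h_6 = -3281/126y - 3281/42 to the basis.

The other S-polynomials (S(f_1,f_4), S(f_2,f_3), S(f_2,f_4), S(f_3,f_4), S(f_1,h_5), S(f_2,h_5), S(f_3,h_5), S(f_4,h_5), S(f_1,h_6), S(f_2,h_6), S(f_3,h_6), S(f_4,h_6), S(h_5,h_6)) all reduce to 0 modulo the current basis, so we have a Gröbner basis.
Inter-reduce: drop elements whose leading term is divisible by another's, tail-reduce, and make monic.
Reduced Gröbner basis: {x + 2, y + 3}.

A lex Gröbner basis eliminates variables successively. Here y + 3 depends only on y, with roots {-3}; lifting each root through the earlier basis elements recovers the full solutions.
  y = -3: the earlier basis element becomes x + 2 = 0, giving x = -2 — point (-2, -3).
Each listed point satisfies every original equation (direct substitution).
A lex Gröbner basis triangularizes the system, enabling back-substitution.

{(-2, -3)}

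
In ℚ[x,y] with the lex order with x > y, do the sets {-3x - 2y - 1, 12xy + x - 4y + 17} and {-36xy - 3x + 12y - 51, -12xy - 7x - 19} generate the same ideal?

Yes, the ideals are equal.

Two ideals are equal iff their reduced Gröbner bases coincide (the reduced basis is unique for a fixed ordering).
Buchberger on the first generating set:
f_1 = -3x - 2y - 1, LT = x.
f_2 = 12xy + x - 4y + 17, LT = xy.

S(f_1,f_2): lcm = xy. S = -1/12x + ⅔y² + ⅔y - 17/12.
  leading term x: subtract (1/36)·f_1 from -1/12x + ⅔y² + ⅔y - 17/12 → ⅔y² + 13/18y - 25/18
  leading term y²: no divisor's leading term divides it; move ⅔y² to the remainder.
  leading term y: no divisor's leading term divides it; move 13/18y to the remainder.
  leading term 1: no divisor's leading term divides it; move -25/18 to the remainder.
  remainder ⅔y² + 13/18y - 25/18 ≠ 0; add g_3 = ⅔y² + 13/18y - 25/18 to the basis.

S(f_1,g_3): leading monomials are coprime, so the S-polynomial reduces to 0 (Buchberger's first criterion).
S(f_2,g_3): lcm = xy². S = -xy + 25/12x - ⅓y² + 17/12y.
  leading term xy: subtract (⅓y)·f_1 from -xy + 25/12x - ⅓y² + 17/12y → 25/12x + ⅓y² + 7/4y
  leading term x: subtract (-25/36)·f_1 from 25/12x + ⅓y² + 7/4y → ⅓y² + 13/36y - 25/36
  leading term y²: subtract (½)·g_3 from ⅓y² + 13/36y - 25/36 → 0
  remainder 0.

Every S-polynomial of the final basis reduces to 0, so we have a Gröbner basis.
Inter-reduce: drop elements whose leading term is divisible by another's, tail-reduce, and make monic.
Reduced Gröbner basis: {x + ⅔y + ⅓, y² + 13/12y - 25/12}.

Buchberger on the second generating set:
h_1 = -36xy - 3x + 12y - 51, LT = xy.
h_2 = -12xy - 7x - 19, LT = xy.

S(h_1,h_2): lcm = xy. S = -½x - ⅓y - ⅙.
  leading term x: no divisor's leading term divides it; move -½x to the remainder.
  leading term y: no divisor's leading term divides it; move -⅓y to the remainder.
  leading term 1: no divisor's leading term divides it; move -⅙ to the remainder.
  remainder -½x - ⅓y - ⅙ ≠ 0; add k_3 = -½x - ⅓y - ⅙ to the basis.

S(h_1,k_3): lcm = xy. S = 1/12x - ⅔y² - ⅔y + 17/12.
  leading term x: subtract (-⅙)·k_3 from 1/12x - ⅔y² - ⅔y + 17/12 → -⅔y² - 13/18y + 25/18
  leading term y²: no divisor's leading term divides it; move -⅔y² to the remainder.
  leading term y: no divisor's leading term divides it; move -13/18y to the remainder.
  leading term 1: no divisor's leading term divides it; move 25/18 to the remainder.
  remainder -⅔y² - 13/18y + 25/18 ≠ 0; add k_4 = -⅔y² - 13/18y + 25/18 to the basis.

S(h_2,k_3): lcm = xy. S = 7/12x - ⅔y² - ⅓y + 19/12.
  leading term x: subtract (-7/6)·k_3 from 7/12x - ⅔y² - ⅓y + 19/12 → -⅔y² - 13/18y + 25/18
  leading term y²: subtract (1)·k_4 from -⅔y² - 13/18y + 25/18 → 0
  remainder 0.

S(h_1,k_4): lcm = xy². S = -xy + 25/12x - ⅓y² + 17/12y.
  leading term xy: subtract (1/36)·h_1 from -xy + 25/12x - ⅓y² + 17/12y → 13/6x - ⅓y² + 13/12y + 17/12
  leading term x: subtract (-13/3)·k_3 from 13/6x - ⅓y² + 13/12y + 17/12 → -⅓y² - 13/36y + 25/36
  leading term y²: subtract (½)·k_4 from -⅓y² - 13/36y + 25/36 → 0
  remainder 0.

S(h_2,k_4): lcm = xy². S = -½xy + 25/12x + 19/12y.
  leading term xy: subtract (1/72)·h_1 from -½xy + 25/12x + 19/12y → 17/8x + 17/12y + 17/24
  leading term x: subtract (-17/4)·k_3 from 17/8x + 17/12y + 17/24 → 0
  remainder 0.

S(k_3,k_4): leading monomials are coprime, so the S-polynomial reduces to 0 (Buchberger's first criterion).
Every S-polynomial of the final basis reduces to 0, so we have a Gröbner basis.
Inter-reduce: drop elements whose leading term is divisible by another's, tail-reduce, and make monic.
Reduced Gröbner basis: {x + ⅔y + ⅓, y² + 13/12y - 25/12}.

The two bases agree; hence the ideals are identical.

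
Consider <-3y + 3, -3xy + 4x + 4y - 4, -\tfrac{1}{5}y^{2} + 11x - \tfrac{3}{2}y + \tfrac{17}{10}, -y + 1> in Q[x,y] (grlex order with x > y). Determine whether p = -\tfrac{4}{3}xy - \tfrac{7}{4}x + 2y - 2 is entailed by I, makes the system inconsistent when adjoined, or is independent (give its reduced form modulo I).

-\tfrac{4}{3}xy - \tfrac{7}{4}x + 2y - 2 lies in I (it reduces to 0).

First compute the reduced Gröbner basis of I by Buchberger's algorithm.
f_1 = -3y + 3, LT = y.
f_2 = -3xy + 4x + 4y - 4, LT = xy.
f_3 = -\tfrac{1}{5}y^{2} + 11x - \tfrac{3}{2}y + \tfrac{17}{10}, LT = y^{2}.
f_4 = -y + 1, LT = y.

S(f_1,f_2): lcm = xy. S = \tfrac{1}{3}x + \tfrac{4}{3}y - \tfrac{4}{3}.
  leading term x: no divisor's leading term divides it; move \tfrac{1}{3}x to the remainder.
  leading term y: subtract (-\tfrac{4}{9})·f_1 from \tfrac{4}{3}y - \tfrac{4}{3} → 0
  remainder \tfrac{1}{3}x ≠ 0; add h_5 = \tfrac{1}{3}x to the basis.

The other S-polynomials (S(f_1,f_3), S(f_1,f_4), S(f_2,f_3), S(f_2,f_4), S(f_3,f_4), S(f_1,h_5), S(f_2,h_5), S(f_3,h_5), S(f_4,h_5)) all reduce to 0 modulo the current basis, so we have a Gröbner basis.
Inter-reduce: drop elements whose leading term is divisible by another's, tail-reduce, and make monic.
Reduced Gröbner basis: {x, y - 1}.
Label its elements g_1 = x, g_2 = y - 1.

Reduce p = -\tfrac{4}{3}xy - \tfrac{7}{4}x + 2y - 2 modulo G:
  leading term xy: subtract (-\tfrac{4}{3}y)·g_1 from -\tfrac{4}{3}xy - \tfrac{7}{4}x + 2y - 2 → -\tfrac{7}{4}x + 2y - 2
  leading term x: subtract (-\tfrac{7}{4})·g_1 from -\tfrac{7}{4}x + 2y - 2 → 2y - 2
  leading term y: subtract (2)·g_2 from 2y - 2 → 0
  normal form = 0.
Since the normal form is 0, p ∈ I.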